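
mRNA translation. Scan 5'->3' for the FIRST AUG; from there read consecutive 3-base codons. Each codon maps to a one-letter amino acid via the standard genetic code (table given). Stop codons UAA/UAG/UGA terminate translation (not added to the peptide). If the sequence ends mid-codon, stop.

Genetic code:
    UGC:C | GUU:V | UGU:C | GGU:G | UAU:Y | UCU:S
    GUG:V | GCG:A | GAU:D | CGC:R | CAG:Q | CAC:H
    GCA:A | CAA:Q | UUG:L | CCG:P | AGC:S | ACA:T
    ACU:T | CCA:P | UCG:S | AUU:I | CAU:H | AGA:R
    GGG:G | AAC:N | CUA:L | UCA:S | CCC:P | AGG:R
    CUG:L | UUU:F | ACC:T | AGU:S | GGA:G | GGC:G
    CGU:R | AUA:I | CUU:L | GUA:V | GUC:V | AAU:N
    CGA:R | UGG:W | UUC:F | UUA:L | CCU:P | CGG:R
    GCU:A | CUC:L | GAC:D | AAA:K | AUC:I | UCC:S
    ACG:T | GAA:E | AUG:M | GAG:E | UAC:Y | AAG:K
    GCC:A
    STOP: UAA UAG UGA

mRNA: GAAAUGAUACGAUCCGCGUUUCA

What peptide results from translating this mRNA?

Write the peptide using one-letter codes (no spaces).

Answer: MIRSAF

Derivation:
start AUG at pos 3
pos 3: AUG -> M; peptide=M
pos 6: AUA -> I; peptide=MI
pos 9: CGA -> R; peptide=MIR
pos 12: UCC -> S; peptide=MIRS
pos 15: GCG -> A; peptide=MIRSA
pos 18: UUU -> F; peptide=MIRSAF
pos 21: only 2 nt remain (<3), stop (end of mRNA)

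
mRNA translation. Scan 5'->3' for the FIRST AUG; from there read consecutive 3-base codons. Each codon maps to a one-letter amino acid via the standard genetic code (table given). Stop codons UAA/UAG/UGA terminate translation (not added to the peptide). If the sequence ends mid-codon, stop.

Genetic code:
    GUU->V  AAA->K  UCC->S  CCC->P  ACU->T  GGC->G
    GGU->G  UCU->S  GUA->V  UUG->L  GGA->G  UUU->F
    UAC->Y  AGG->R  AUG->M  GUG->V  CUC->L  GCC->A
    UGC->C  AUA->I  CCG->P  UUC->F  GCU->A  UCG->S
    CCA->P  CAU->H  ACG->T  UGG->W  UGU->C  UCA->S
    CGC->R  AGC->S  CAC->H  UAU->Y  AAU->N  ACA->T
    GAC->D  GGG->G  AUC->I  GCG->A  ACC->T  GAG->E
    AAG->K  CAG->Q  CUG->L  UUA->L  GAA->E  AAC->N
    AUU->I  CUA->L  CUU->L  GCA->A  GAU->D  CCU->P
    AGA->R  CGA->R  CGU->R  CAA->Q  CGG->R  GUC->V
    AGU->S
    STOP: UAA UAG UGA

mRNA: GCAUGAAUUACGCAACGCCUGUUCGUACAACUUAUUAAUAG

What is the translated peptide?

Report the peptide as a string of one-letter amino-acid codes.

Answer: MNYATPVRTTY

Derivation:
start AUG at pos 2
pos 2: AUG -> M; peptide=M
pos 5: AAU -> N; peptide=MN
pos 8: UAC -> Y; peptide=MNY
pos 11: GCA -> A; peptide=MNYA
pos 14: ACG -> T; peptide=MNYAT
pos 17: CCU -> P; peptide=MNYATP
pos 20: GUU -> V; peptide=MNYATPV
pos 23: CGU -> R; peptide=MNYATPVR
pos 26: ACA -> T; peptide=MNYATPVRT
pos 29: ACU -> T; peptide=MNYATPVRTT
pos 32: UAU -> Y; peptide=MNYATPVRTTY
pos 35: UAA -> STOP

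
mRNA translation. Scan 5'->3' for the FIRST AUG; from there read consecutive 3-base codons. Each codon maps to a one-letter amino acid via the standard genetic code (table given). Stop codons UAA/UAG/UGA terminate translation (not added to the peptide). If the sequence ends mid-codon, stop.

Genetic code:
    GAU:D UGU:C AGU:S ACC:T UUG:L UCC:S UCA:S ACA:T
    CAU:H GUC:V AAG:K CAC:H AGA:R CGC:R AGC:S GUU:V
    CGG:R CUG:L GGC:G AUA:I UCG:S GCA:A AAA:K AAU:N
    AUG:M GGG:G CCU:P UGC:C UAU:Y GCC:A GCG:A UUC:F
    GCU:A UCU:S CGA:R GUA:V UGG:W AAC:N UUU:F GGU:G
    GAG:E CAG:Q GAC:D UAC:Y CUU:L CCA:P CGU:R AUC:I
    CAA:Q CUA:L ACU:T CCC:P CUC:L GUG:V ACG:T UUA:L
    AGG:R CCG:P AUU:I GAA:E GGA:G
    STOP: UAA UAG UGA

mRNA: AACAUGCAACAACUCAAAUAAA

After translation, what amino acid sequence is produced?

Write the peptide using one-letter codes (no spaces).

Answer: MQQLK

Derivation:
start AUG at pos 3
pos 3: AUG -> M; peptide=M
pos 6: CAA -> Q; peptide=MQ
pos 9: CAA -> Q; peptide=MQQ
pos 12: CUC -> L; peptide=MQQL
pos 15: AAA -> K; peptide=MQQLK
pos 18: UAA -> STOP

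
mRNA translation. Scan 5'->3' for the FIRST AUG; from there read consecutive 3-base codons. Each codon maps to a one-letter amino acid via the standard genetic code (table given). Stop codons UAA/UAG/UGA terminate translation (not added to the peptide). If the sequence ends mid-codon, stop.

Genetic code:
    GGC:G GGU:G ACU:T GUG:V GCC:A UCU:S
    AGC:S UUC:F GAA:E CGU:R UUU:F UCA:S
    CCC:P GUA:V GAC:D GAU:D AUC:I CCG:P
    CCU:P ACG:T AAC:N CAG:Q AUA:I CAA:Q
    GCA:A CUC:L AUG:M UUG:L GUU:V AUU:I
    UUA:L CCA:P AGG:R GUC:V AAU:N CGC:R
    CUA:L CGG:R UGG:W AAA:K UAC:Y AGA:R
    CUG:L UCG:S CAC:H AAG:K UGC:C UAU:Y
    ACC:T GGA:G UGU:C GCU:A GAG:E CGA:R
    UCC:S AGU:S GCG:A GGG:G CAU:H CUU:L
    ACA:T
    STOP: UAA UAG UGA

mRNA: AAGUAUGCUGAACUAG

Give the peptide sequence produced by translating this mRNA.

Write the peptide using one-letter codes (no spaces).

start AUG at pos 4
pos 4: AUG -> M; peptide=M
pos 7: CUG -> L; peptide=ML
pos 10: AAC -> N; peptide=MLN
pos 13: UAG -> STOP

Answer: MLN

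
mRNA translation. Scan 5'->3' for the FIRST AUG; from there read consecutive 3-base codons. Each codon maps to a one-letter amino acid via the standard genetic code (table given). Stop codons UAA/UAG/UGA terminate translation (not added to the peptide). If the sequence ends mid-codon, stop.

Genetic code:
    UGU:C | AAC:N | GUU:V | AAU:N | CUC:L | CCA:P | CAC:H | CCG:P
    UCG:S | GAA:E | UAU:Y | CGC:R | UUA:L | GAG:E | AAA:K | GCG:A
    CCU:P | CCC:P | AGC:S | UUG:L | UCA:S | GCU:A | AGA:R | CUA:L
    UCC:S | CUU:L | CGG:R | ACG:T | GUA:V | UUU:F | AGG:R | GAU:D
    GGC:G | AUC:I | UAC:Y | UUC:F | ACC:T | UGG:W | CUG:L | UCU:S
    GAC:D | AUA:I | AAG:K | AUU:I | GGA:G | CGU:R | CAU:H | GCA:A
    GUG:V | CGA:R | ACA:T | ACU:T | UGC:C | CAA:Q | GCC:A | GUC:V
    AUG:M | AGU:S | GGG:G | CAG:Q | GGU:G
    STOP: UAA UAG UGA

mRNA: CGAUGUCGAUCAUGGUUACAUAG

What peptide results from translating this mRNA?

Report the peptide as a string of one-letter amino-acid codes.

Answer: MSIMVT

Derivation:
start AUG at pos 2
pos 2: AUG -> M; peptide=M
pos 5: UCG -> S; peptide=MS
pos 8: AUC -> I; peptide=MSI
pos 11: AUG -> M; peptide=MSIM
pos 14: GUU -> V; peptide=MSIMV
pos 17: ACA -> T; peptide=MSIMVT
pos 20: UAG -> STOP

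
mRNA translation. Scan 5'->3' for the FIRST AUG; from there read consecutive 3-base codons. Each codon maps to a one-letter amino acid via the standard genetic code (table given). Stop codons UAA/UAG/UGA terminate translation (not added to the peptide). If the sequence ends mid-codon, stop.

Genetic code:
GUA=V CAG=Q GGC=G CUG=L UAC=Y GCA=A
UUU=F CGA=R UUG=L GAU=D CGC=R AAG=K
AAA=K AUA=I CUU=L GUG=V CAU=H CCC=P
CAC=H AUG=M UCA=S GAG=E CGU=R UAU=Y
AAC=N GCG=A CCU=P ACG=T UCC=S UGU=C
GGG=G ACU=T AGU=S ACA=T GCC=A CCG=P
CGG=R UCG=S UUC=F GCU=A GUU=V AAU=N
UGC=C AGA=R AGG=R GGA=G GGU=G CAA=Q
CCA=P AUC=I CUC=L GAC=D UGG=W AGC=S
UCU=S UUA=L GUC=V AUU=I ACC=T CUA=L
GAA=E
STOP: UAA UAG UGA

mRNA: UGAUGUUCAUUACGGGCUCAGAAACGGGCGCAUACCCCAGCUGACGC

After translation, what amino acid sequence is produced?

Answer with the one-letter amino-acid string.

Answer: MFITGSETGAYPS

Derivation:
start AUG at pos 2
pos 2: AUG -> M; peptide=M
pos 5: UUC -> F; peptide=MF
pos 8: AUU -> I; peptide=MFI
pos 11: ACG -> T; peptide=MFIT
pos 14: GGC -> G; peptide=MFITG
pos 17: UCA -> S; peptide=MFITGS
pos 20: GAA -> E; peptide=MFITGSE
pos 23: ACG -> T; peptide=MFITGSET
pos 26: GGC -> G; peptide=MFITGSETG
pos 29: GCA -> A; peptide=MFITGSETGA
pos 32: UAC -> Y; peptide=MFITGSETGAY
pos 35: CCC -> P; peptide=MFITGSETGAYP
pos 38: AGC -> S; peptide=MFITGSETGAYPS
pos 41: UGA -> STOP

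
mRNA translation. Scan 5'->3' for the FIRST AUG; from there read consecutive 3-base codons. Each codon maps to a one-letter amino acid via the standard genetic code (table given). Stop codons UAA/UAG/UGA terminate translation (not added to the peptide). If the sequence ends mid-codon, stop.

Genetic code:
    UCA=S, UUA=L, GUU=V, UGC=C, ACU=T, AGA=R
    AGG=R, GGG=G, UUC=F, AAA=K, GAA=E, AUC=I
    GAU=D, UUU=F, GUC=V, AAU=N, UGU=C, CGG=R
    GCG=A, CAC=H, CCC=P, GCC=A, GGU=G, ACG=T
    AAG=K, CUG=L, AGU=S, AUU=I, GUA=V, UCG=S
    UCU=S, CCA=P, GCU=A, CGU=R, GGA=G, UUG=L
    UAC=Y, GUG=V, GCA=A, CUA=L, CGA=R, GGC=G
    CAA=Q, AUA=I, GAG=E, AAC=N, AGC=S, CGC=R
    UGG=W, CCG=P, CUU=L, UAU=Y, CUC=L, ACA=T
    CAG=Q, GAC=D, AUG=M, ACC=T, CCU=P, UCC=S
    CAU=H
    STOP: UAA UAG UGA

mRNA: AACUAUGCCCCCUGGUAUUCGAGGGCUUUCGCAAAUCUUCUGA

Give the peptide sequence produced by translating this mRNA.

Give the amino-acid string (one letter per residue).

Answer: MPPGIRGLSQIF

Derivation:
start AUG at pos 4
pos 4: AUG -> M; peptide=M
pos 7: CCC -> P; peptide=MP
pos 10: CCU -> P; peptide=MPP
pos 13: GGU -> G; peptide=MPPG
pos 16: AUU -> I; peptide=MPPGI
pos 19: CGA -> R; peptide=MPPGIR
pos 22: GGG -> G; peptide=MPPGIRG
pos 25: CUU -> L; peptide=MPPGIRGL
pos 28: UCG -> S; peptide=MPPGIRGLS
pos 31: CAA -> Q; peptide=MPPGIRGLSQ
pos 34: AUC -> I; peptide=MPPGIRGLSQI
pos 37: UUC -> F; peptide=MPPGIRGLSQIF
pos 40: UGA -> STOP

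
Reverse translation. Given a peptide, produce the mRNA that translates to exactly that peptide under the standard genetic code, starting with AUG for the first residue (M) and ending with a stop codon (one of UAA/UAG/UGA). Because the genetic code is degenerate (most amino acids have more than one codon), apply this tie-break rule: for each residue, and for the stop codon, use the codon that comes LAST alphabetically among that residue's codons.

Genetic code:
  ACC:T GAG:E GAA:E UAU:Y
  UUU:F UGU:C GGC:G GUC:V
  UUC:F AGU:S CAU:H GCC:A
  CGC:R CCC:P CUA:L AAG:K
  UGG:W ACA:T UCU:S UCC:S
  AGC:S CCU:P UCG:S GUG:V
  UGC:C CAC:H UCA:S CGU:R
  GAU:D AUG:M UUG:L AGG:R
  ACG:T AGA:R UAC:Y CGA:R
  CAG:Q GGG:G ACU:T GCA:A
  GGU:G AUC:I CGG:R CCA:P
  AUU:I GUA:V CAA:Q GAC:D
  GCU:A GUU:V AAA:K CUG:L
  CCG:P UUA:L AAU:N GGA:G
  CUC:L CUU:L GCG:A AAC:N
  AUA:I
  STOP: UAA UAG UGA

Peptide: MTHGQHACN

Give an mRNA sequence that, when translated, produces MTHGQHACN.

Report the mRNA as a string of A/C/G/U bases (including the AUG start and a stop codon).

residue 1: M -> AUG (start codon)
residue 2: T codons sorted = ACA,ACC,ACG,ACU -> pick last = ACU
residue 3: H codons sorted = CAC,CAU -> pick last = CAU
residue 4: G codons sorted = GGA,GGC,GGG,GGU -> pick last = GGU
residue 5: Q codons sorted = CAA,CAG -> pick last = CAG
residue 6: H codons sorted = CAC,CAU -> pick last = CAU
residue 7: A codons sorted = GCA,GCC,GCG,GCU -> pick last = GCU
residue 8: C codons sorted = UGC,UGU -> pick last = UGU
residue 9: N codons sorted = AAC,AAU -> pick last = AAU
terminator: stop codons sorted = UAA,UAG,UGA -> pick last = UGA

Answer: mRNA: AUGACUCAUGGUCAGCAUGCUUGUAAUUGA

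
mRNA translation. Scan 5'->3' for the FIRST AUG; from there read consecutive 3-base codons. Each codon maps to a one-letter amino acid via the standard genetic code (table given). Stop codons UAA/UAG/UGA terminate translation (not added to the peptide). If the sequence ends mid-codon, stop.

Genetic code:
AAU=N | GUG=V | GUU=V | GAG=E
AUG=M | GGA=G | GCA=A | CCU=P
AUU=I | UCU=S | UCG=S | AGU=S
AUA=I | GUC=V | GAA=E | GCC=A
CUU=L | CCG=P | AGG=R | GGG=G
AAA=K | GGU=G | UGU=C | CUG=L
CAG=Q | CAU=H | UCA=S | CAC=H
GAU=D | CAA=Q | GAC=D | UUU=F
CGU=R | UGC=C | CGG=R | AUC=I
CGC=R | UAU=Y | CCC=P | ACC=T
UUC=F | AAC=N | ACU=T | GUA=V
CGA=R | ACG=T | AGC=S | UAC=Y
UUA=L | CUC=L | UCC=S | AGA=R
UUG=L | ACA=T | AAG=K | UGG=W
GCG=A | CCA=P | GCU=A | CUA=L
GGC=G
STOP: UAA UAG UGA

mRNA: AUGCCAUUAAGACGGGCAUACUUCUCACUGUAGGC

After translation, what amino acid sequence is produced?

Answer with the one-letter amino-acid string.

start AUG at pos 0
pos 0: AUG -> M; peptide=M
pos 3: CCA -> P; peptide=MP
pos 6: UUA -> L; peptide=MPL
pos 9: AGA -> R; peptide=MPLR
pos 12: CGG -> R; peptide=MPLRR
pos 15: GCA -> A; peptide=MPLRRA
pos 18: UAC -> Y; peptide=MPLRRAY
pos 21: UUC -> F; peptide=MPLRRAYF
pos 24: UCA -> S; peptide=MPLRRAYFS
pos 27: CUG -> L; peptide=MPLRRAYFSL
pos 30: UAG -> STOP

Answer: MPLRRAYFSL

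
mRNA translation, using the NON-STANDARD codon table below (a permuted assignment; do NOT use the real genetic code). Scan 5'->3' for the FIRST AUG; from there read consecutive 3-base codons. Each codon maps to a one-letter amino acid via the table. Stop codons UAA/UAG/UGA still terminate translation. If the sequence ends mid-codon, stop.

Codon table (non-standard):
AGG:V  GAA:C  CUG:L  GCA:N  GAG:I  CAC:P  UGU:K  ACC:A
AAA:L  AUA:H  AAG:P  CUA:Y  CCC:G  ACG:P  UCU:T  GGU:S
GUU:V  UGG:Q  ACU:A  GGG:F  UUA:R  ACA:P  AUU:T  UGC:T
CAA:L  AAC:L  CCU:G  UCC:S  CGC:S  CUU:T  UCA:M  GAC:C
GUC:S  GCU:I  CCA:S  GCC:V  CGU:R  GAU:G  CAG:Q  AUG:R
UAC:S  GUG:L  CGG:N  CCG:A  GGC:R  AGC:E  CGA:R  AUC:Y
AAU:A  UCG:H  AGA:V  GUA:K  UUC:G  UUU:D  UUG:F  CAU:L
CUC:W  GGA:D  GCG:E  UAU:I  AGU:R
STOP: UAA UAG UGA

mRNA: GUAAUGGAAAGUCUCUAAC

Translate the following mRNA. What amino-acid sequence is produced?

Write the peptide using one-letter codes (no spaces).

Answer: RCRW

Derivation:
start AUG at pos 3
pos 3: AUG -> R; peptide=R
pos 6: GAA -> C; peptide=RC
pos 9: AGU -> R; peptide=RCR
pos 12: CUC -> W; peptide=RCRW
pos 15: UAA -> STOP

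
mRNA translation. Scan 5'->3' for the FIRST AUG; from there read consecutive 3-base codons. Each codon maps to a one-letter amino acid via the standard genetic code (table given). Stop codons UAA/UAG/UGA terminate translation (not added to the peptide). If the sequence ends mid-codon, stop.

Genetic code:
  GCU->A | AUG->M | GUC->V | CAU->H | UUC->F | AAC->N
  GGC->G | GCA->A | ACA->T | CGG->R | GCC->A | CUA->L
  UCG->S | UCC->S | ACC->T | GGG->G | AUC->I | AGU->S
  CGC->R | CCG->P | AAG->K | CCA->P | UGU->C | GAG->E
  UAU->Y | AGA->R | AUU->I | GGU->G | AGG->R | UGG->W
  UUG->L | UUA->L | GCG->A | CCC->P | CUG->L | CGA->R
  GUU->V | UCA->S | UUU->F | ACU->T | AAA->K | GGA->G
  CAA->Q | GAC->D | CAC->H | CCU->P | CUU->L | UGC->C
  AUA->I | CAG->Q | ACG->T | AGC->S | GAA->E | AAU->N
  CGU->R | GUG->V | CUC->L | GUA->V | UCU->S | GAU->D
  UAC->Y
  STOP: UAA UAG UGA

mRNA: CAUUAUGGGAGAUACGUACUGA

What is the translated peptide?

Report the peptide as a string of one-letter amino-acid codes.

start AUG at pos 4
pos 4: AUG -> M; peptide=M
pos 7: GGA -> G; peptide=MG
pos 10: GAU -> D; peptide=MGD
pos 13: ACG -> T; peptide=MGDT
pos 16: UAC -> Y; peptide=MGDTY
pos 19: UGA -> STOP

Answer: MGDTY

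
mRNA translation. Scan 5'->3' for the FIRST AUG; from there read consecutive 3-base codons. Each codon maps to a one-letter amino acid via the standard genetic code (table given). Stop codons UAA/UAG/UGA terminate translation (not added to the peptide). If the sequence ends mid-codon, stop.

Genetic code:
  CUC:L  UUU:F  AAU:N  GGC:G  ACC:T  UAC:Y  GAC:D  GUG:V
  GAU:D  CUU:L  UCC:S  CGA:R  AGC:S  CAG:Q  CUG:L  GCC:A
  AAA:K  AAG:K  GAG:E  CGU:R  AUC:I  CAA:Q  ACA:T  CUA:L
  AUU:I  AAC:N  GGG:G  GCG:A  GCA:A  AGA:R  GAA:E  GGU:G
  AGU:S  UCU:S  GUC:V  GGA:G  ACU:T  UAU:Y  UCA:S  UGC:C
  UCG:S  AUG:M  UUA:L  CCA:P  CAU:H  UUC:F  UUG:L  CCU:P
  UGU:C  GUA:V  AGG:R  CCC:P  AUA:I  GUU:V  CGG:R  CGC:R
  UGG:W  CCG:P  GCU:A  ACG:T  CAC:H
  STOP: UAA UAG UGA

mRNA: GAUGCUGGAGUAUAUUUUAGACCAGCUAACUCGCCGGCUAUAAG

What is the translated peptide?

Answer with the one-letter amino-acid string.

start AUG at pos 1
pos 1: AUG -> M; peptide=M
pos 4: CUG -> L; peptide=ML
pos 7: GAG -> E; peptide=MLE
pos 10: UAU -> Y; peptide=MLEY
pos 13: AUU -> I; peptide=MLEYI
pos 16: UUA -> L; peptide=MLEYIL
pos 19: GAC -> D; peptide=MLEYILD
pos 22: CAG -> Q; peptide=MLEYILDQ
pos 25: CUA -> L; peptide=MLEYILDQL
pos 28: ACU -> T; peptide=MLEYILDQLT
pos 31: CGC -> R; peptide=MLEYILDQLTR
pos 34: CGG -> R; peptide=MLEYILDQLTRR
pos 37: CUA -> L; peptide=MLEYILDQLTRRL
pos 40: UAA -> STOP

Answer: MLEYILDQLTRRL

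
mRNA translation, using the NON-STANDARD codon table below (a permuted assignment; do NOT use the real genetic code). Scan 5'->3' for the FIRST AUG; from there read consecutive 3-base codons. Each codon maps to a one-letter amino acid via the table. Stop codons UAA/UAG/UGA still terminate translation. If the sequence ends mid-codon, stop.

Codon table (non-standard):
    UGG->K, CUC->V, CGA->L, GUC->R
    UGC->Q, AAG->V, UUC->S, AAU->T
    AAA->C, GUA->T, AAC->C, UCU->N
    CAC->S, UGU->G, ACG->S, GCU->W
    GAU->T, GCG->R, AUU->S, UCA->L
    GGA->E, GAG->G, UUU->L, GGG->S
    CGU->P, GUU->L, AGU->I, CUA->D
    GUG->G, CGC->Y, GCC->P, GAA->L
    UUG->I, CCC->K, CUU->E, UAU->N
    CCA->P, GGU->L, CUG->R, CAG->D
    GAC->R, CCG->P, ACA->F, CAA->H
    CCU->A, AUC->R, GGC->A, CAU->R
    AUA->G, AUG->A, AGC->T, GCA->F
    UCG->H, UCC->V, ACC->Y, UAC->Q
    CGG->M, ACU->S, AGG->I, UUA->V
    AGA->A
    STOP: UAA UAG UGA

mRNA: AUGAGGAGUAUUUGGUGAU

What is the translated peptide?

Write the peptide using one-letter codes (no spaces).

Answer: AIISK

Derivation:
start AUG at pos 0
pos 0: AUG -> A; peptide=A
pos 3: AGG -> I; peptide=AI
pos 6: AGU -> I; peptide=AII
pos 9: AUU -> S; peptide=AIIS
pos 12: UGG -> K; peptide=AIISK
pos 15: UGA -> STOP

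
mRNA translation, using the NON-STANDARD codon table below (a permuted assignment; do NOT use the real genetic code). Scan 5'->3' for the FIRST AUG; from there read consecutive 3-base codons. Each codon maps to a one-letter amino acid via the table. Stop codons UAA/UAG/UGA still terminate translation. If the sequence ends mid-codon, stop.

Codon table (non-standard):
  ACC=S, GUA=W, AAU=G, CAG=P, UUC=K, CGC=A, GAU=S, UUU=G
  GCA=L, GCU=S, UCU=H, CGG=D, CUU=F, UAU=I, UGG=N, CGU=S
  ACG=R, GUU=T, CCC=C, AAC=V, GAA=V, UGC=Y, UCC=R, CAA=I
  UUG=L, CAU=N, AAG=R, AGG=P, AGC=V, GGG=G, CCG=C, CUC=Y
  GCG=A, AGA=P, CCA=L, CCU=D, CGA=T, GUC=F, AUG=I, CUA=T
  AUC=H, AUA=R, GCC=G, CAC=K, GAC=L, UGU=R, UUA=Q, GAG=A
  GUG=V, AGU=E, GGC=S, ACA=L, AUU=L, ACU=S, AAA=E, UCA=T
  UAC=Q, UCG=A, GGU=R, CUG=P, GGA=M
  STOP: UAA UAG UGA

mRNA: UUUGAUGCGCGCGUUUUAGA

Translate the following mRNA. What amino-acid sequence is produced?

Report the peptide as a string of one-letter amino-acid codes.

start AUG at pos 4
pos 4: AUG -> I; peptide=I
pos 7: CGC -> A; peptide=IA
pos 10: GCG -> A; peptide=IAA
pos 13: UUU -> G; peptide=IAAG
pos 16: UAG -> STOP

Answer: IAAG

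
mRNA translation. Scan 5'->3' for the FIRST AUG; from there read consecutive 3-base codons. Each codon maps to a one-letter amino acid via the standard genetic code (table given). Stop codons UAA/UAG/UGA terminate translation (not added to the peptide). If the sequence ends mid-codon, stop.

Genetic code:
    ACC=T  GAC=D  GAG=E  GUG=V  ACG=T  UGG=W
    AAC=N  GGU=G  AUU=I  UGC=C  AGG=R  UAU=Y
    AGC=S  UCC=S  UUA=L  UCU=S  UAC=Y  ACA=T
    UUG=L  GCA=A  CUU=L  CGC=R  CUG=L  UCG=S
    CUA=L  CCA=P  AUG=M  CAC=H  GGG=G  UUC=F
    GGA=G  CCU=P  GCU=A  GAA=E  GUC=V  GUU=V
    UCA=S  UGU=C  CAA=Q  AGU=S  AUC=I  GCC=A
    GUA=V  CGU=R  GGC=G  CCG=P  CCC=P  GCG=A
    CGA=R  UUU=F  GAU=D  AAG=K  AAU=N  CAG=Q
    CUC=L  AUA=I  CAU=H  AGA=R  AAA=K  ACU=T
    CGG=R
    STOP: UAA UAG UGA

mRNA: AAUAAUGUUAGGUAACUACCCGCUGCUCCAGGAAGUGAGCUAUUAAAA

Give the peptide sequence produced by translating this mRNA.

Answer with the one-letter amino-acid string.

start AUG at pos 4
pos 4: AUG -> M; peptide=M
pos 7: UUA -> L; peptide=ML
pos 10: GGU -> G; peptide=MLG
pos 13: AAC -> N; peptide=MLGN
pos 16: UAC -> Y; peptide=MLGNY
pos 19: CCG -> P; peptide=MLGNYP
pos 22: CUG -> L; peptide=MLGNYPL
pos 25: CUC -> L; peptide=MLGNYPLL
pos 28: CAG -> Q; peptide=MLGNYPLLQ
pos 31: GAA -> E; peptide=MLGNYPLLQE
pos 34: GUG -> V; peptide=MLGNYPLLQEV
pos 37: AGC -> S; peptide=MLGNYPLLQEVS
pos 40: UAU -> Y; peptide=MLGNYPLLQEVSY
pos 43: UAA -> STOP

Answer: MLGNYPLLQEVSY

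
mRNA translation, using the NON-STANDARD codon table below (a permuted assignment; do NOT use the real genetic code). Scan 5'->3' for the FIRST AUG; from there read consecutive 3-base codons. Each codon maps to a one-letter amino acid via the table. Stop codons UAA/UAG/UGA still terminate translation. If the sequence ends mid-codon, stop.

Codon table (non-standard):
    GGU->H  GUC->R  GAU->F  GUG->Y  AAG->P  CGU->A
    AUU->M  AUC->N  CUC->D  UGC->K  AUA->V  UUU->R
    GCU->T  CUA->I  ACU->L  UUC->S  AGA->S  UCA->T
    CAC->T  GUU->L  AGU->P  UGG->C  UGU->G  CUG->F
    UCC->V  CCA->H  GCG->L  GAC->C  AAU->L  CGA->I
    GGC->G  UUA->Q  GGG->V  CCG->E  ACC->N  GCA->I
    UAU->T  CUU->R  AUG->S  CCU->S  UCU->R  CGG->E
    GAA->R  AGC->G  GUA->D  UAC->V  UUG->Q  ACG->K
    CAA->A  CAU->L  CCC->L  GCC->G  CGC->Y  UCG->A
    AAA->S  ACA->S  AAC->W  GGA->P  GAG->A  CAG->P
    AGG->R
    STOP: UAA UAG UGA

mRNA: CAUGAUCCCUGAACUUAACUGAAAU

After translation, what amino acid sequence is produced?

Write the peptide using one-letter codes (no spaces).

start AUG at pos 1
pos 1: AUG -> S; peptide=S
pos 4: AUC -> N; peptide=SN
pos 7: CCU -> S; peptide=SNS
pos 10: GAA -> R; peptide=SNSR
pos 13: CUU -> R; peptide=SNSRR
pos 16: AAC -> W; peptide=SNSRRW
pos 19: UGA -> STOP

Answer: SNSRRW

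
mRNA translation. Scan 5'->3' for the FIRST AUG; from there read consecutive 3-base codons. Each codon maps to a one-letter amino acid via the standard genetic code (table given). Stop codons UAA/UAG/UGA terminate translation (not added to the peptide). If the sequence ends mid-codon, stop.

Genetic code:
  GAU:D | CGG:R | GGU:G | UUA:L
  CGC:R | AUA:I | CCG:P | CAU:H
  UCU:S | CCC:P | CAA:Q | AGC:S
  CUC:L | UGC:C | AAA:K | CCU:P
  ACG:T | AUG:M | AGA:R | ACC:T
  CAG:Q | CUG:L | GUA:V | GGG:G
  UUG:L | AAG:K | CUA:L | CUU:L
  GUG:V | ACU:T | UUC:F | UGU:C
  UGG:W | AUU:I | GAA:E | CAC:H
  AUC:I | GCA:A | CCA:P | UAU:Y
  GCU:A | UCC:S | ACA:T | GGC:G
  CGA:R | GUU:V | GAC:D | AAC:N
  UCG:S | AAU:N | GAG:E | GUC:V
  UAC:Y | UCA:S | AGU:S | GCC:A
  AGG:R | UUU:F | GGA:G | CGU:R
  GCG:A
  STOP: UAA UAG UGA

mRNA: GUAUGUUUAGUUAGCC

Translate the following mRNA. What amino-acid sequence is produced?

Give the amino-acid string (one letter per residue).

Answer: MFS

Derivation:
start AUG at pos 2
pos 2: AUG -> M; peptide=M
pos 5: UUU -> F; peptide=MF
pos 8: AGU -> S; peptide=MFS
pos 11: UAG -> STOP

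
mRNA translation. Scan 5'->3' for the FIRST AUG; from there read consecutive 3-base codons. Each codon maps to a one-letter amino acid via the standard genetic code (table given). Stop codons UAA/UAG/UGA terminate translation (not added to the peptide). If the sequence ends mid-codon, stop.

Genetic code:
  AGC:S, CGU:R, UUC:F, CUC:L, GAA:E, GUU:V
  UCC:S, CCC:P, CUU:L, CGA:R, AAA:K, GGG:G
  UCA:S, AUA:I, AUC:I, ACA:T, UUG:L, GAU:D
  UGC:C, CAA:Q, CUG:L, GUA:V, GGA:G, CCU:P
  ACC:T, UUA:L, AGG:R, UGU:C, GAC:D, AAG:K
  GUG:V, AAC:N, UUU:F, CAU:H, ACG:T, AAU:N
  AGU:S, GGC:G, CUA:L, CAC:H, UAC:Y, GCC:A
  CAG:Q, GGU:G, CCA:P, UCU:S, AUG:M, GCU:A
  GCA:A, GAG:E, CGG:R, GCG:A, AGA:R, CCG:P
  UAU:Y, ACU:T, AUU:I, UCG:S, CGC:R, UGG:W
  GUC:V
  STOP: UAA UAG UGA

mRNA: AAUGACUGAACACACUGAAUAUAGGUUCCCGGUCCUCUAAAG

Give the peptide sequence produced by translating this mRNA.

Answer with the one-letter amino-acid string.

start AUG at pos 1
pos 1: AUG -> M; peptide=M
pos 4: ACU -> T; peptide=MT
pos 7: GAA -> E; peptide=MTE
pos 10: CAC -> H; peptide=MTEH
pos 13: ACU -> T; peptide=MTEHT
pos 16: GAA -> E; peptide=MTEHTE
pos 19: UAU -> Y; peptide=MTEHTEY
pos 22: AGG -> R; peptide=MTEHTEYR
pos 25: UUC -> F; peptide=MTEHTEYRF
pos 28: CCG -> P; peptide=MTEHTEYRFP
pos 31: GUC -> V; peptide=MTEHTEYRFPV
pos 34: CUC -> L; peptide=MTEHTEYRFPVL
pos 37: UAA -> STOP

Answer: MTEHTEYRFPVL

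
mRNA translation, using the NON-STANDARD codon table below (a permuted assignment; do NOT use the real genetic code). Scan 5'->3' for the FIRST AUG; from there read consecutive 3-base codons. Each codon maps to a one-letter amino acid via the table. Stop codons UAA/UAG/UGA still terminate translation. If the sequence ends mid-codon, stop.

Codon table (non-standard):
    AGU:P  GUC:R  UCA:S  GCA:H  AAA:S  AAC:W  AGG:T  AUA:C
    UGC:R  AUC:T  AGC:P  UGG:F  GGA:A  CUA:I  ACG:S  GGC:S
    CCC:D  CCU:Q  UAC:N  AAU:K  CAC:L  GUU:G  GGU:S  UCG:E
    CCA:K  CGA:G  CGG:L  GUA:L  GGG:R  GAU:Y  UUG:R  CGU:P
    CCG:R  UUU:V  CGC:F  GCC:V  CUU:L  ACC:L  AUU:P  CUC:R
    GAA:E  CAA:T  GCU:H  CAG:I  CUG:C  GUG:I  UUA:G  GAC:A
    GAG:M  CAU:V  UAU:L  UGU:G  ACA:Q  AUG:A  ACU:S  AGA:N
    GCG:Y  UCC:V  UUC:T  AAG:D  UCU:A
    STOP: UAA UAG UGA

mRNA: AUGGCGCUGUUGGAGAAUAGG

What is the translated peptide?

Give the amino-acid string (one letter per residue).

Answer: AYCRMKT

Derivation:
start AUG at pos 0
pos 0: AUG -> A; peptide=A
pos 3: GCG -> Y; peptide=AY
pos 6: CUG -> C; peptide=AYC
pos 9: UUG -> R; peptide=AYCR
pos 12: GAG -> M; peptide=AYCRM
pos 15: AAU -> K; peptide=AYCRMK
pos 18: AGG -> T; peptide=AYCRMKT
pos 21: only 0 nt remain (<3), stop (end of mRNA)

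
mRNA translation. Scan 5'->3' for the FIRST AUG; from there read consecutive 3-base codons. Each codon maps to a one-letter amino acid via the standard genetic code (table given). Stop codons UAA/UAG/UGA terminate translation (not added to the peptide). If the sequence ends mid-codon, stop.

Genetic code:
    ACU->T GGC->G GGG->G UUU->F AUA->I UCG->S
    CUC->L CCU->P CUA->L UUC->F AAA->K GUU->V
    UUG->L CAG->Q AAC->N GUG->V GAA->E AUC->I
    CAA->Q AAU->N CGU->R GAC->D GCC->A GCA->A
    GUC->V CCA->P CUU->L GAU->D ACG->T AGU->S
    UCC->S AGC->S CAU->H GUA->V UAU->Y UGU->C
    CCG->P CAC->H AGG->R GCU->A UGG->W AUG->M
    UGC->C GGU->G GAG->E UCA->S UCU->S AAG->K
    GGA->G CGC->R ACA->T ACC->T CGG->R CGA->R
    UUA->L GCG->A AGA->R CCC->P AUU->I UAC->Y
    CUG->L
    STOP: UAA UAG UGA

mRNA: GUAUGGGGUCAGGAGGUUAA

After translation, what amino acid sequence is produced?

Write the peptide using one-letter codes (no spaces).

start AUG at pos 2
pos 2: AUG -> M; peptide=M
pos 5: GGG -> G; peptide=MG
pos 8: UCA -> S; peptide=MGS
pos 11: GGA -> G; peptide=MGSG
pos 14: GGU -> G; peptide=MGSGG
pos 17: UAA -> STOP

Answer: MGSGG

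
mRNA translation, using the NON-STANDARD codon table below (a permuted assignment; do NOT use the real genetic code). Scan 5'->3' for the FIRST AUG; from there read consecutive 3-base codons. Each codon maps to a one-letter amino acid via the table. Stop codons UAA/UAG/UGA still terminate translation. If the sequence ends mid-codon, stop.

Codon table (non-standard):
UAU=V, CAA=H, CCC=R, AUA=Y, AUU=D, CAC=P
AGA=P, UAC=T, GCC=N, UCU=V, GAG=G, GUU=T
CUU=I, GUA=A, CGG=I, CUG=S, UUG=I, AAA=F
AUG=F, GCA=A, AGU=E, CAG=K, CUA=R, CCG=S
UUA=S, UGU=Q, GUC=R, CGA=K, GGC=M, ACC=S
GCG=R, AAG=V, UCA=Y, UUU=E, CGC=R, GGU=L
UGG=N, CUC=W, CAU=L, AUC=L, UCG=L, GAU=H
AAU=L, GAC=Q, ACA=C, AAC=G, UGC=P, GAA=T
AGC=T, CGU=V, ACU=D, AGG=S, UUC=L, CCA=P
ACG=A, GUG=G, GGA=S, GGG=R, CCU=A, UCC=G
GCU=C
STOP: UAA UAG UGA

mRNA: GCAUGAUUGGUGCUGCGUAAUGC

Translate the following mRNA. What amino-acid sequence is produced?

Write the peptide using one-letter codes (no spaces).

Answer: FDLCR

Derivation:
start AUG at pos 2
pos 2: AUG -> F; peptide=F
pos 5: AUU -> D; peptide=FD
pos 8: GGU -> L; peptide=FDL
pos 11: GCU -> C; peptide=FDLC
pos 14: GCG -> R; peptide=FDLCR
pos 17: UAA -> STOP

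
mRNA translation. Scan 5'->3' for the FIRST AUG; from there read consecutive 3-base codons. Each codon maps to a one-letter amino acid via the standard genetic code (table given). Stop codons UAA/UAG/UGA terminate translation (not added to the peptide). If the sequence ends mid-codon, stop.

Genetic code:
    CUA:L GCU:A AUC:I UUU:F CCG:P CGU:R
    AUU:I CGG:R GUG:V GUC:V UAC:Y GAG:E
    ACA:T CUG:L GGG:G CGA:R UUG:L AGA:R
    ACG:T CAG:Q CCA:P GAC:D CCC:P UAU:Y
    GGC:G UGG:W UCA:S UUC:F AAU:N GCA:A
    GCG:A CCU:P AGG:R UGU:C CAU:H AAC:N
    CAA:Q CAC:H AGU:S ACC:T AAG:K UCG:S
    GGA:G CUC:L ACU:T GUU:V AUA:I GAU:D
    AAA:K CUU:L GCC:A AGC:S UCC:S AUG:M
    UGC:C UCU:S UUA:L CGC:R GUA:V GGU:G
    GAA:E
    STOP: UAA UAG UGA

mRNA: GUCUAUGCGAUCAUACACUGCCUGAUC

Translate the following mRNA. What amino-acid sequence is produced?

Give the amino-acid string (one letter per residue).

start AUG at pos 4
pos 4: AUG -> M; peptide=M
pos 7: CGA -> R; peptide=MR
pos 10: UCA -> S; peptide=MRS
pos 13: UAC -> Y; peptide=MRSY
pos 16: ACU -> T; peptide=MRSYT
pos 19: GCC -> A; peptide=MRSYTA
pos 22: UGA -> STOP

Answer: MRSYTA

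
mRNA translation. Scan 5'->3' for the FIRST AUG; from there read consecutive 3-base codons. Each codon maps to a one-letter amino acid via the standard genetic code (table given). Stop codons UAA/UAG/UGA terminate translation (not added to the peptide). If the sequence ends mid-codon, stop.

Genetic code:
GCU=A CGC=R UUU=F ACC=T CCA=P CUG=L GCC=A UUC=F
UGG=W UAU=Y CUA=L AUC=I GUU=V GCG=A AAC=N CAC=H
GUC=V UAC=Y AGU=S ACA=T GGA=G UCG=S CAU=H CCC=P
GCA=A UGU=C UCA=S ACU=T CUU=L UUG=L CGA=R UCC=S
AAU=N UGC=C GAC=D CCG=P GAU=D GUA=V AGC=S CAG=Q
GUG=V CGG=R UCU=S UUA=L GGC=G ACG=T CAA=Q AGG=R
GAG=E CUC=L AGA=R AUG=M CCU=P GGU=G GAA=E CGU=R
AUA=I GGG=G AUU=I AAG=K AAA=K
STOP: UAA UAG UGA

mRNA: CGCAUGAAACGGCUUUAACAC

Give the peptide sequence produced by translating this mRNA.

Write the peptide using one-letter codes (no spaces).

start AUG at pos 3
pos 3: AUG -> M; peptide=M
pos 6: AAA -> K; peptide=MK
pos 9: CGG -> R; peptide=MKR
pos 12: CUU -> L; peptide=MKRL
pos 15: UAA -> STOP

Answer: MKRL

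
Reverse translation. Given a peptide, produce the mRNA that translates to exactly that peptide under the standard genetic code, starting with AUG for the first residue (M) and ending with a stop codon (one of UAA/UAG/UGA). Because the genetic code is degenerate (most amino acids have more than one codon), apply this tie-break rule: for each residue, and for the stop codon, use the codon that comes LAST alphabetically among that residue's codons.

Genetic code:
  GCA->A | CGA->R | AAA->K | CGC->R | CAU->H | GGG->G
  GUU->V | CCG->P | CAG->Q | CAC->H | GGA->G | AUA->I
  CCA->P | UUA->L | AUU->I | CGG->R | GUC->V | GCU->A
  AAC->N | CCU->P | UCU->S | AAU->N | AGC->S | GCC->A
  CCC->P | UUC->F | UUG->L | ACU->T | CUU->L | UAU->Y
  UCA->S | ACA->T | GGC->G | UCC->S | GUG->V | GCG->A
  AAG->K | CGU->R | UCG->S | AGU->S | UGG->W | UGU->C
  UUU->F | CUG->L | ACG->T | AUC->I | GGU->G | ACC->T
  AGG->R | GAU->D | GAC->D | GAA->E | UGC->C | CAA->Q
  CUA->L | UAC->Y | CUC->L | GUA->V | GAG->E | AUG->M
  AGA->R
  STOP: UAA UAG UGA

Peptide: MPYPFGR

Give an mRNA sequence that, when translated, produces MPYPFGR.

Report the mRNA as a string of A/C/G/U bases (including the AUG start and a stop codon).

Answer: mRNA: AUGCCUUAUCCUUUUGGUCGUUGA

Derivation:
residue 1: M -> AUG (start codon)
residue 2: P codons sorted = CCA,CCC,CCG,CCU -> pick last = CCU
residue 3: Y codons sorted = UAC,UAU -> pick last = UAU
residue 4: P codons sorted = CCA,CCC,CCG,CCU -> pick last = CCU
residue 5: F codons sorted = UUC,UUU -> pick last = UUU
residue 6: G codons sorted = GGA,GGC,GGG,GGU -> pick last = GGU
residue 7: R codons sorted = AGA,AGG,CGA,CGC,CGG,CGU -> pick last = CGU
terminator: stop codons sorted = UAA,UAG,UGA -> pick last = UGA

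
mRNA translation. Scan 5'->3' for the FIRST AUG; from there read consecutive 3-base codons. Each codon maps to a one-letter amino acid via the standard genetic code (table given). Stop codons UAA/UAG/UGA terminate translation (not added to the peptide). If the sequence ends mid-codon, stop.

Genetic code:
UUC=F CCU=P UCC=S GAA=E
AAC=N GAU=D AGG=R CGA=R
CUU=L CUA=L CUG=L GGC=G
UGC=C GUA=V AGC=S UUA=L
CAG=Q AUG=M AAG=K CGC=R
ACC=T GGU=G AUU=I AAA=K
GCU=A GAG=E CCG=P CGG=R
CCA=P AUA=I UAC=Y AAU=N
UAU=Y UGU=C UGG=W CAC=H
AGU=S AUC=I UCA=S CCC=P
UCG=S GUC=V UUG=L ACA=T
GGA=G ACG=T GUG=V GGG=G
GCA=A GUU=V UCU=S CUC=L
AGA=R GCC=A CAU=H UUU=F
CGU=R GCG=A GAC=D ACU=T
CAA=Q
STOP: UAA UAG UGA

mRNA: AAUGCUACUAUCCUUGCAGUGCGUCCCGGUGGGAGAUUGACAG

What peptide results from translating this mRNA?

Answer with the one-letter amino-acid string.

start AUG at pos 1
pos 1: AUG -> M; peptide=M
pos 4: CUA -> L; peptide=ML
pos 7: CUA -> L; peptide=MLL
pos 10: UCC -> S; peptide=MLLS
pos 13: UUG -> L; peptide=MLLSL
pos 16: CAG -> Q; peptide=MLLSLQ
pos 19: UGC -> C; peptide=MLLSLQC
pos 22: GUC -> V; peptide=MLLSLQCV
pos 25: CCG -> P; peptide=MLLSLQCVP
pos 28: GUG -> V; peptide=MLLSLQCVPV
pos 31: GGA -> G; peptide=MLLSLQCVPVG
pos 34: GAU -> D; peptide=MLLSLQCVPVGD
pos 37: UGA -> STOP

Answer: MLLSLQCVPVGD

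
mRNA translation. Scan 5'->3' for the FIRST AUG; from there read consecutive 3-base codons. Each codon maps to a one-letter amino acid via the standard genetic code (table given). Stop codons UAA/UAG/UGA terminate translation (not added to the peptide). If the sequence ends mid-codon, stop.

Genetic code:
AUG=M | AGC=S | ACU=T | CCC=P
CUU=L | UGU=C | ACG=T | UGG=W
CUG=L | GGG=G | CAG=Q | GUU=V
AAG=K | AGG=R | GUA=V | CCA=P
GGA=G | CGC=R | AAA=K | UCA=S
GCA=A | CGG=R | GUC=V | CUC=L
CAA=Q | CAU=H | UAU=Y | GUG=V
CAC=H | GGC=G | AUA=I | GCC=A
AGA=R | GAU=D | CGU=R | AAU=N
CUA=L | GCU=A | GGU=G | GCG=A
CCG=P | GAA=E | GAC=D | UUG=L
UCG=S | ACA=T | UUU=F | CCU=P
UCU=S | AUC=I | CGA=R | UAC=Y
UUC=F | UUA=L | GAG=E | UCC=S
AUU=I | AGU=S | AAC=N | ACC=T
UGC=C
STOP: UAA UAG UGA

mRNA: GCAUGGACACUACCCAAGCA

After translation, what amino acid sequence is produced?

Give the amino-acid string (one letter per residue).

Answer: MDTTQA

Derivation:
start AUG at pos 2
pos 2: AUG -> M; peptide=M
pos 5: GAC -> D; peptide=MD
pos 8: ACU -> T; peptide=MDT
pos 11: ACC -> T; peptide=MDTT
pos 14: CAA -> Q; peptide=MDTTQ
pos 17: GCA -> A; peptide=MDTTQA
pos 20: only 0 nt remain (<3), stop (end of mRNA)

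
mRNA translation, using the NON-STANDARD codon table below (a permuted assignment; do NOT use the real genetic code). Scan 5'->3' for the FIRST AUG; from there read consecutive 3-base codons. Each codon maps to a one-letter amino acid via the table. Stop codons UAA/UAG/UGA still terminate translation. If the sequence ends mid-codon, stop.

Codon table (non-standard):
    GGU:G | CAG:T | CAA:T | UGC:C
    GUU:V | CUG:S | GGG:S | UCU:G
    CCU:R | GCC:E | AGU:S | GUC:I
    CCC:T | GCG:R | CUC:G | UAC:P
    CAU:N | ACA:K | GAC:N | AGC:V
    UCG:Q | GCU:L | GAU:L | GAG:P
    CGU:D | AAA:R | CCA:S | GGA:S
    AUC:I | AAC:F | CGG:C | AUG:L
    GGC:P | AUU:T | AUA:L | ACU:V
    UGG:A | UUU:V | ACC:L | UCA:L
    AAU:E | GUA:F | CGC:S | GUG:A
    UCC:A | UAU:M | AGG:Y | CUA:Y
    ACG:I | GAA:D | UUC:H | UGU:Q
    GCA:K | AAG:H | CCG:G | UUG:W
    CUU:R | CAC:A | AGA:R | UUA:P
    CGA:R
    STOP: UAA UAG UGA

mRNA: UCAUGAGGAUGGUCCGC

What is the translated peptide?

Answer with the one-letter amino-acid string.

Answer: LYLIS

Derivation:
start AUG at pos 2
pos 2: AUG -> L; peptide=L
pos 5: AGG -> Y; peptide=LY
pos 8: AUG -> L; peptide=LYL
pos 11: GUC -> I; peptide=LYLI
pos 14: CGC -> S; peptide=LYLIS
pos 17: only 0 nt remain (<3), stop (end of mRNA)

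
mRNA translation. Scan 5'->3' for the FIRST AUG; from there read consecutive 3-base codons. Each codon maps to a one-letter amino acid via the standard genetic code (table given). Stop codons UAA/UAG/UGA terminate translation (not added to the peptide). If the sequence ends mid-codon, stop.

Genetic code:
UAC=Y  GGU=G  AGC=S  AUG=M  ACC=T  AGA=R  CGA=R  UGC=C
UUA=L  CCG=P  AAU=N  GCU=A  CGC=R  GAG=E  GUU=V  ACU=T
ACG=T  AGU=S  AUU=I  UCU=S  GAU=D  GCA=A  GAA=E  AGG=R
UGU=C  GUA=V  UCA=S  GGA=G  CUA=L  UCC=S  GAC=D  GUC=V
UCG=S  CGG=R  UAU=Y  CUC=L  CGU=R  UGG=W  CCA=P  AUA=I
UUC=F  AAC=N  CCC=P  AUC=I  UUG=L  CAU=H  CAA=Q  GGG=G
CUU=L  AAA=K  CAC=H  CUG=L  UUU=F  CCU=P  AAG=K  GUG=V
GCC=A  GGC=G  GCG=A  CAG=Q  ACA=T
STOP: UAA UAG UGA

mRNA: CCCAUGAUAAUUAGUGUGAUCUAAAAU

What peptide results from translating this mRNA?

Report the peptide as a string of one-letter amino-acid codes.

Answer: MIISVI

Derivation:
start AUG at pos 3
pos 3: AUG -> M; peptide=M
pos 6: AUA -> I; peptide=MI
pos 9: AUU -> I; peptide=MII
pos 12: AGU -> S; peptide=MIIS
pos 15: GUG -> V; peptide=MIISV
pos 18: AUC -> I; peptide=MIISVI
pos 21: UAA -> STOP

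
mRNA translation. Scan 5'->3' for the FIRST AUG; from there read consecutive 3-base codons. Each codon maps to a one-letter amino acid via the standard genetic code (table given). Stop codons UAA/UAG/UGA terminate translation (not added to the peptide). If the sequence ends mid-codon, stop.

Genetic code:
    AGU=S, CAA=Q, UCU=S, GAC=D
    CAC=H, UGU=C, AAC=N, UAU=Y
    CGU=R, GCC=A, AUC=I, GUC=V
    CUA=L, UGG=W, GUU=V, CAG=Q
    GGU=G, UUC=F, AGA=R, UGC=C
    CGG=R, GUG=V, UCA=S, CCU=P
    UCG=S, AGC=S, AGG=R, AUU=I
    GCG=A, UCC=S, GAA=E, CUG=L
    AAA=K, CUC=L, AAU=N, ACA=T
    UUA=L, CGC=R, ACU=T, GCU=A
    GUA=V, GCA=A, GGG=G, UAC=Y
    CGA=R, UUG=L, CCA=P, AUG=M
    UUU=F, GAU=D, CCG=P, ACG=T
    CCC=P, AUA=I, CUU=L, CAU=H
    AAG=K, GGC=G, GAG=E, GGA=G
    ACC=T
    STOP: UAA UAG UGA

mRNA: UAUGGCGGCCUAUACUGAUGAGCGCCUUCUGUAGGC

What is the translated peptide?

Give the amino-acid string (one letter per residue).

Answer: MAAYTDERLL

Derivation:
start AUG at pos 1
pos 1: AUG -> M; peptide=M
pos 4: GCG -> A; peptide=MA
pos 7: GCC -> A; peptide=MAA
pos 10: UAU -> Y; peptide=MAAY
pos 13: ACU -> T; peptide=MAAYT
pos 16: GAU -> D; peptide=MAAYTD
pos 19: GAG -> E; peptide=MAAYTDE
pos 22: CGC -> R; peptide=MAAYTDER
pos 25: CUU -> L; peptide=MAAYTDERL
pos 28: CUG -> L; peptide=MAAYTDERLL
pos 31: UAG -> STOP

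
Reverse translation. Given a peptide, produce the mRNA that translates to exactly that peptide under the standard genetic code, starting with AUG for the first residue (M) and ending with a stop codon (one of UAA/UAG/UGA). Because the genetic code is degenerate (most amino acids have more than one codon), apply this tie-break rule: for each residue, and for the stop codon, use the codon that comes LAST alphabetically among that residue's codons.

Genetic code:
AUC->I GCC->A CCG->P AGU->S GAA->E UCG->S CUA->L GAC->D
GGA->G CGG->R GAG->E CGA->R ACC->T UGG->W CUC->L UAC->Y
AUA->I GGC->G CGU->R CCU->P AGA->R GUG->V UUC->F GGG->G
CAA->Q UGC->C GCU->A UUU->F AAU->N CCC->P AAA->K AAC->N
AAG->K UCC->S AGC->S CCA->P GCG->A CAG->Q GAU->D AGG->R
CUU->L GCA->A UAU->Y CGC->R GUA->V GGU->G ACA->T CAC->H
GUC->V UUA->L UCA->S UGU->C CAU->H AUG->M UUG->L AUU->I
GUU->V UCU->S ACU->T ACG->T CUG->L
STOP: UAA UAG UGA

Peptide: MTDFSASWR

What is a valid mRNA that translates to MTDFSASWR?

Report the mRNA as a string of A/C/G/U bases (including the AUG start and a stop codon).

residue 1: M -> AUG (start codon)
residue 2: T codons sorted = ACA,ACC,ACG,ACU -> pick last = ACU
residue 3: D codons sorted = GAC,GAU -> pick last = GAU
residue 4: F codons sorted = UUC,UUU -> pick last = UUU
residue 5: S codons sorted = AGC,AGU,UCA,UCC,UCG,UCU -> pick last = UCU
residue 6: A codons sorted = GCA,GCC,GCG,GCU -> pick last = GCU
residue 7: S codons sorted = AGC,AGU,UCA,UCC,UCG,UCU -> pick last = UCU
residue 8: W -> UGG (only codon)
residue 9: R codons sorted = AGA,AGG,CGA,CGC,CGG,CGU -> pick last = CGU
terminator: stop codons sorted = UAA,UAG,UGA -> pick last = UGA

Answer: mRNA: AUGACUGAUUUUUCUGCUUCUUGGCGUUGA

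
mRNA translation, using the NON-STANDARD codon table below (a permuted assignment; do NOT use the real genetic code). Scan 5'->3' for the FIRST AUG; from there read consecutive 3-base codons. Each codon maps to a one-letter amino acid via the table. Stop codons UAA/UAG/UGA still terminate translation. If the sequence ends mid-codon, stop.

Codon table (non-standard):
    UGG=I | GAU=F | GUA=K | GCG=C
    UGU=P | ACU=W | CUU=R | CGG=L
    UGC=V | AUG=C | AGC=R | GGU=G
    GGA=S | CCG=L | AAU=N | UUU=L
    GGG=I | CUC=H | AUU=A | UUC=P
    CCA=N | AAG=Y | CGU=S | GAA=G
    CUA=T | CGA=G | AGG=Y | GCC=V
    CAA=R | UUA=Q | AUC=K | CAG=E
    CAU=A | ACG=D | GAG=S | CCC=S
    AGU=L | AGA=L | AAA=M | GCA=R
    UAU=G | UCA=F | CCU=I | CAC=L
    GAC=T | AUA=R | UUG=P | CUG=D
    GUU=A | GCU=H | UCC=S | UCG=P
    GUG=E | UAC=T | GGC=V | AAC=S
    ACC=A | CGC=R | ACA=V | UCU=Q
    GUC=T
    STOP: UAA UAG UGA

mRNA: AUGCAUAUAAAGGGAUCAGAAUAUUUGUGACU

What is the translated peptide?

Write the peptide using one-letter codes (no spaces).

Answer: CARYSFGGP

Derivation:
start AUG at pos 0
pos 0: AUG -> C; peptide=C
pos 3: CAU -> A; peptide=CA
pos 6: AUA -> R; peptide=CAR
pos 9: AAG -> Y; peptide=CARY
pos 12: GGA -> S; peptide=CARYS
pos 15: UCA -> F; peptide=CARYSF
pos 18: GAA -> G; peptide=CARYSFG
pos 21: UAU -> G; peptide=CARYSFGG
pos 24: UUG -> P; peptide=CARYSFGGP
pos 27: UGA -> STOP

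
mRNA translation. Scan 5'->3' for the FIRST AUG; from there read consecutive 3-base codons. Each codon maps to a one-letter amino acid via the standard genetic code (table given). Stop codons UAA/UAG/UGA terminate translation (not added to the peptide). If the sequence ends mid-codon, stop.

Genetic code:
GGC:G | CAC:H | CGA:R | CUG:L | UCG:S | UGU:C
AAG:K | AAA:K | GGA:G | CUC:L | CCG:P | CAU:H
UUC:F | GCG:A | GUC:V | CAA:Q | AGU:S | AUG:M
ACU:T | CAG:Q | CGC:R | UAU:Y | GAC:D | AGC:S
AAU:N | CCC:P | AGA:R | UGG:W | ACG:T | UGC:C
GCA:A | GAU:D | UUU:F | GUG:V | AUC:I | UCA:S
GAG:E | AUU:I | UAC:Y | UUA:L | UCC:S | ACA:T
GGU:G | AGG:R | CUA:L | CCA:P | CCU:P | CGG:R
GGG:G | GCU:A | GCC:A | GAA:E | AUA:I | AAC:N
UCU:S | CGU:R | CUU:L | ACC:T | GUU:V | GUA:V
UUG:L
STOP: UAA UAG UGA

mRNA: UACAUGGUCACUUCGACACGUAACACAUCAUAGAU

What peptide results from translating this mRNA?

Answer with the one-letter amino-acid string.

start AUG at pos 3
pos 3: AUG -> M; peptide=M
pos 6: GUC -> V; peptide=MV
pos 9: ACU -> T; peptide=MVT
pos 12: UCG -> S; peptide=MVTS
pos 15: ACA -> T; peptide=MVTST
pos 18: CGU -> R; peptide=MVTSTR
pos 21: AAC -> N; peptide=MVTSTRN
pos 24: ACA -> T; peptide=MVTSTRNT
pos 27: UCA -> S; peptide=MVTSTRNTS
pos 30: UAG -> STOP

Answer: MVTSTRNTS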